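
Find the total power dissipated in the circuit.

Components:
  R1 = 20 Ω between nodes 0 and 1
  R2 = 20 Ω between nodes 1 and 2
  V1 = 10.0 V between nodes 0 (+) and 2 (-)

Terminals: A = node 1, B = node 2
Nodal analysis, taking node 2 as the 0 V reference.
Source V1 fixes V_0 = 10 V.
KCL at each unknown node (sum of currents leaving = 0; resistances in Ω):
  Node 1: (V_1 - 10)/20 + (V_1 - 0)/20 = 0
Collecting terms: 0.1 × V_1 = 0.5  =>  V_1 = 5 V
Power in each resistor, P = (ΔV)²/R:
  P_R1 = (10 - 5)²/20 = 1.25 W
  P_R2 = (5 - 0)²/20 = 1.25 W
P_total = P_R1 + P_R2 = 2.5 W

Final answer: 2.5 W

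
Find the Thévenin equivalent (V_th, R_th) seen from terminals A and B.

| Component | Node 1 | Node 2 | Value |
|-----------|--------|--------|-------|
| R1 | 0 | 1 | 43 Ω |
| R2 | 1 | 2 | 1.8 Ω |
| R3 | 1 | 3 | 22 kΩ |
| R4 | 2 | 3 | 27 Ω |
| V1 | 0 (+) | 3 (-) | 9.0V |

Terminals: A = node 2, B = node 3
Step 1 — V_th is the open-circuit voltage V_A - V_B (nothing connected across the terminals).
Nodal analysis, taking node 3 as the 0 V reference.
Source V1 fixes V_0 = 9 V.
KCL at each unknown node (sum of currents leaving = 0; resistances in Ω):
  Node 1: (V_1 - 9)/43 + (V_1 - V_2)/1.8 + (V_1 - 0)/22000 = 0
  Node 2: (V_2 - V_1)/1.8 + (V_2 - 0)/27 = 0
Collecting terms (coefficients in siemens):
  0.5789·V_1 - 0.5556·V_2 = 0.2093
  0.5926·V_2 - 0.5556·V_1 = 0
Determinant D = (0.5789)(0.5926) - (-0.5556)(-0.5556) = 0.03438
V_1 = [(0.2093)(0.5926) - (-0.5556)(0)]/D = 3.607 V
V_2 = [(0.5789)(0) - (0.2093)(-0.5556)]/D = 3.382 V
V_th = V_2 - V_3 = 3.382 - 0 = 3.382 V
Step 2 — R_th: zero the source — replace V1 by a short circuit (node 3 merges into node 0) — and find the resistance seen between A (node 2) and B (node 0).
Reduce the network between node 2 (A) and node 0 (B) by series/parallel combination:
  Rp1 = R1 ‖ R3 (parallel, both between nodes 0 and 1) = 1/(1/43 + 1/22000) = 42.92 Ω
  Rs1 = R2 + Rp1 (series, joined only at node 1) = 1.8 + 42.92 = 44.72 Ω
  Rp2 = R4 ‖ Rs1 (parallel, both between nodes 0 and 2) = 1/(1/27 + 1/44.72) = 16.83 Ω
R_th = 16.83 Ω

Final answer: V_th = 3.382 V, R_th = 16.83 Ω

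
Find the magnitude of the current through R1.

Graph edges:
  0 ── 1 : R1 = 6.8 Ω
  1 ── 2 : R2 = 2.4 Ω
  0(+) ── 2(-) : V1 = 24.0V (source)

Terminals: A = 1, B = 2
Nodal analysis, taking node 2 as the 0 V reference.
Source V1 fixes V_0 = 24 V.
KCL at each unknown node (sum of currents leaving = 0; resistances in Ω):
  Node 1: (V_1 - 24)/6.8 + (V_1 - 0)/2.4 = 0
Collecting terms: 0.5637 × V_1 = 3.529  =>  V_1 = 6.261 V
I_R1 = (V_0 - V_1)/R1 = (24 - 6.261)/6.8 = 2.609 A
|I_R1| = 2.609 A

Final answer: |I_R1| = 2.609 A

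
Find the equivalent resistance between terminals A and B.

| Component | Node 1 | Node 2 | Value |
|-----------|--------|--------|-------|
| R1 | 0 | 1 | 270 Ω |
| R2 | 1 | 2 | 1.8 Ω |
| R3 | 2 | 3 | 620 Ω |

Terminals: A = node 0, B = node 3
Reduce the network between node 0 (A) and node 3 (B) by series/parallel combination:
  Rs1 = R1 + R2 (series, joined only at node 1) = 270 + 1.8 = 271.8 Ω
  Rs2 = R3 + Rs1 (series, joined only at node 2) = 620 + 271.8 = 891.8 Ω
R_eq = 891.8 Ω

Final answer: 891.8 Ω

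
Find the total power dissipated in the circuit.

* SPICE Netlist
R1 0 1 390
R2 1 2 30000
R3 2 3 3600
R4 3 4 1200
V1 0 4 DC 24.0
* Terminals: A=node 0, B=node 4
Nodal analysis, taking node 4 as the 0 V reference.
Source V1 fixes V_0 = 24 V.
KCL at each unknown node (sum of currents leaving = 0; resistances in Ω):
  Node 1: (V_1 - 24)/390 + (V_1 - V_2)/30000 = 0
  Node 2: (V_2 - V_1)/30000 + (V_2 - V_3)/3600 = 0
  Node 3: (V_3 - V_2)/3600 + (V_3 - 0)/1200 = 0
Collecting terms (coefficients in siemens):
  0.002597·V_1 - 0.00003333·V_2 = 0.06154
  0.0003111·V_2 - 0.00003333·V_1 - 0.0002778·V_3 = 0
  0.001111·V_3 - 0.0002778·V_2 = 0
Solving these 3 simultaneous equations (Gaussian elimination) gives:
  V_1 = 23.73 V, V_2 = 3.274 V, V_3 = 0.8184 V
Power in each resistor, P = (ΔV)²/R:
  P_R1 = (24 - 23.73)²/390 = 0.0001814 W
  P_R2 = (23.73 - 3.274)²/30000 = 0.01395 W
  P_R3 = (3.274 - 0.8184)²/3600 = 0.001675 W
  P_R4 = (0.8184 - 0)²/1200 = 0.0005582 W
P_total = P_R1 + P_R2 + P_R3 + P_R4 = 0.01637 W

Final answer: 0.01637 W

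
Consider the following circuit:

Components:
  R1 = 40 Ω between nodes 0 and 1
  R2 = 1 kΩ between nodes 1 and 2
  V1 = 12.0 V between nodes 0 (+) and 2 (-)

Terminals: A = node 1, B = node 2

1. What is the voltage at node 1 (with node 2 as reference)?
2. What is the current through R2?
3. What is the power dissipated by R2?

Nodal analysis, taking node 2 as the 0 V reference.
Source V1 fixes V_0 = 12 V.
KCL at each unknown node (sum of currents leaving = 0; resistances in Ω):
  Node 1: (V_1 - 12)/40 + (V_1 - 0)/1000 = 0
Collecting terms: 0.026 × V_1 = 0.3  =>  V_1 = 11.54 V
Part 1:
  Read off the nodal solution: V_1 = 11.54 V
Part 2:
  I_R2 = (V_1 - V_2)/R2 = (11.54 - 0)/1000 = 0.01154 A
  Magnitude: I_R2 = 0.01154 A
Part 3:
  I_R2 = (V_1 - V_2)/R2 = (11.54 - 0)/1000 = 0.01154 A
  P_R2 = I_R2² × R2 = (0.01154)² × 1000 = 0.1331 W

Final answers:
1. V_1 = 11.54 V
2. I_R2 = 0.01154 A
3. P_R2 = 0.1331 W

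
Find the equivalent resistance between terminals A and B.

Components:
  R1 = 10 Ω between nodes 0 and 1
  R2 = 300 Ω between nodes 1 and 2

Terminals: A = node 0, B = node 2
Reduce the network between node 0 (A) and node 2 (B) by series/parallel combination:
  Rs1 = R1 + R2 (series, joined only at node 1) = 10 + 300 = 310 Ω
R_eq = 310 Ω

Final answer: 310 Ω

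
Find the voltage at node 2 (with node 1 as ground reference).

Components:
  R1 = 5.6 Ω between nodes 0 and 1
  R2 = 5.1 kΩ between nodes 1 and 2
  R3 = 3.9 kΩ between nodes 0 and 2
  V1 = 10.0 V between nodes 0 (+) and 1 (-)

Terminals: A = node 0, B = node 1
Nodal analysis, taking node 1 as the 0 V reference.
Source V1 fixes V_0 = 10 V.
KCL at each unknown node (sum of currents leaving = 0; resistances in Ω):
  Node 2: (V_2 - 0)/5100 + (V_2 - 10)/3900 = 0
Collecting terms: 0.0004525 × V_2 = 0.002564  =>  V_2 = 5.667 V
The requested potential is V_2 = 5.667 V.

Final answer: V_2 = 5.667 V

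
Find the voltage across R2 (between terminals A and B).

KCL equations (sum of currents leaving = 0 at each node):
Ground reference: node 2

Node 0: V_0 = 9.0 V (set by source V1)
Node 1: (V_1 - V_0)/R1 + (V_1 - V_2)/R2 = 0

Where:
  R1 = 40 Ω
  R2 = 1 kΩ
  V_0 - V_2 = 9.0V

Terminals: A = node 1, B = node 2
R1 and R2 are in series across V1 (node 0 → node 1 → node 2), and the output A–B is taken across R2, so this is a voltage divider.
Series current: I = V1/(R1 + R2) = 9/(40 + 1000) = 9/1040 = 0.008654 A
V_R2 = I × R2 = V1 × R2/(R1 + R2) = 9 × 1000/1040 = 8.654 V

Final answer: 8.654 V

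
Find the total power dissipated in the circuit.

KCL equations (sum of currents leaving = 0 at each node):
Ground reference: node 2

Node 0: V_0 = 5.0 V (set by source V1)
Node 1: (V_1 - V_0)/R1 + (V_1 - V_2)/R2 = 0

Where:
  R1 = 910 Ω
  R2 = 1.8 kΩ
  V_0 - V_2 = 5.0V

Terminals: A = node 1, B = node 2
Nodal analysis, taking node 2 as the 0 V reference.
Source V1 fixes V_0 = 5 V.
KCL at each unknown node (sum of currents leaving = 0; resistances in Ω):
  Node 1: (V_1 - 5)/910 + (V_1 - 0)/1800 = 0
Collecting terms: 0.001654 × V_1 = 0.005495  =>  V_1 = 3.321 V
Power in each resistor, P = (ΔV)²/R:
  P_R1 = (5 - 3.321)²/910 = 0.003098 W
  P_R2 = (3.321 - 0)²/1800 = 0.006127 W
P_total = P_R1 + P_R2 = 0.009225 W

Final answer: 0.009225 W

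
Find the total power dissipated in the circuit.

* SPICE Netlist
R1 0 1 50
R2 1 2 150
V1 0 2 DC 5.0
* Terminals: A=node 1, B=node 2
Nodal analysis, taking node 2 as the 0 V reference.
Source V1 fixes V_0 = 5 V.
KCL at each unknown node (sum of currents leaving = 0; resistances in Ω):
  Node 1: (V_1 - 5)/50 + (V_1 - 0)/150 = 0
Collecting terms: 0.02667 × V_1 = 0.1  =>  V_1 = 3.75 V
Power in each resistor, P = (ΔV)²/R:
  P_R1 = (5 - 3.75)²/50 = 0.03125 W
  P_R2 = (3.75 - 0)²/150 = 0.09375 W
P_total = P_R1 + P_R2 = 0.125 W

Final answer: 0.125 W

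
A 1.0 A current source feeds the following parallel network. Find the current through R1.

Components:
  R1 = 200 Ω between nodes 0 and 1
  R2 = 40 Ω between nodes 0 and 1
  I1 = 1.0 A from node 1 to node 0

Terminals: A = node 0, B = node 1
All resistors sit directly between nodes 0 and 1, so they are in parallel and share one voltage V; the full source current 1 A splits among them.
1/R_par = 1/200 + 1/40 = 0.03 S  =>  R_par = 33.33 Ω
V = I × R_par = 1 × 33.33 = 33.33 V
I_R1 = V/R1 = 33.33/200 = 0.1667 A

Final answer: 0.1667 A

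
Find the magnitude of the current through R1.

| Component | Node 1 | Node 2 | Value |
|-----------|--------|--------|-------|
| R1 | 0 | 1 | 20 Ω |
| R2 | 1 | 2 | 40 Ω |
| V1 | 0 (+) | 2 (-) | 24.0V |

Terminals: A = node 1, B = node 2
Nodal analysis, taking node 2 as the 0 V reference.
Source V1 fixes V_0 = 24 V.
KCL at each unknown node (sum of currents leaving = 0; resistances in Ω):
  Node 1: (V_1 - 24)/20 + (V_1 - 0)/40 = 0
Collecting terms: 0.075 × V_1 = 1.2  =>  V_1 = 16 V
I_R1 = (V_0 - V_1)/R1 = (24 - 16)/20 = 0.4 A
|I_R1| = 0.4 A

Final answer: |I_R1| = 0.4 A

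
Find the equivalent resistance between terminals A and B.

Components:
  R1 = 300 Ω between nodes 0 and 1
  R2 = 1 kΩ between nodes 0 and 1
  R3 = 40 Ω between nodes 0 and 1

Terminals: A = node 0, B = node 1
Reduce the network between node 0 (A) and node 1 (B) by series/parallel combination:
  Rp1 = R1 ‖ R2 ‖ R3 (parallel, all between nodes 0 and 1) = 1/(1/300 + 1/1000 + 1/40) = 34.09 Ω
R_eq = 34.09 Ω

Final answer: 34.09 Ω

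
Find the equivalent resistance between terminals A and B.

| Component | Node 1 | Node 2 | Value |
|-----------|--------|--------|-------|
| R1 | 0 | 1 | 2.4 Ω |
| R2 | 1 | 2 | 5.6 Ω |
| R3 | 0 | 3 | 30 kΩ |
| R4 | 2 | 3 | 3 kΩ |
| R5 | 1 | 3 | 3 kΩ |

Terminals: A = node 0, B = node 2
The network is not a plain series/parallel combination. Inject a 1 A test current into terminal A (node 0) and return it from terminal B (node 2); then R_eq = V_A / (1 A).
Nodal analysis, taking node 2 as the 0 V reference.
Current source I_test pushes 1 A into node 0 and draws it out of node 2.
KCL at each unknown node (sum of currents leaving = 0; resistances in Ω):
  Node 0: (V_0 - V_1)/2.4 + (V_0 - V_3)/30000 - 1 = 0
  Node 1: (V_1 - V_0)/2.4 + (V_1 - 0)/5.6 + (V_1 - V_3)/3000 = 0
  Node 3: (V_3 - V_0)/30000 + (V_3 - V_1)/3000 + (V_3 - 0)/3000 = 0
Collecting terms (coefficients in siemens):
  0.4167·V_0 - 0.4167·V_1 - 0.00003333·V_3 = 1
  0.5956·V_1 - 0.4167·V_0 - 0.0003333·V_3 = 0
  0.0007·V_3 - 0.00003333·V_0 - 0.0003333·V_1 = 0
Solving these 3 simultaneous equations (Gaussian elimination) gives:
  V_0 = 7.994 V, V_1 = 5.594 V, V_3 = 3.045 V
R_eq = V_0 / 1 A = 7.994 Ω

Final answer: 7.994 Ω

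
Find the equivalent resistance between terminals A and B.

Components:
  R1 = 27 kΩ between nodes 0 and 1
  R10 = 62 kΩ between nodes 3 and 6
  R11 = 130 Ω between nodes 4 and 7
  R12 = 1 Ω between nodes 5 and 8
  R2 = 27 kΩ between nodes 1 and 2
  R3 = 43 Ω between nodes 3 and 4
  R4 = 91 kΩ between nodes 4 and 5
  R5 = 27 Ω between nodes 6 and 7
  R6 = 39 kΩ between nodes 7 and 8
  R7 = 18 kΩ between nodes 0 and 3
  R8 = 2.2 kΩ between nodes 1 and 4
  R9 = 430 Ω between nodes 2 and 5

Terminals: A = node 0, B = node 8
The network is not a plain series/parallel combination. Inject a 1 A test current into terminal A (node 0) and return it from terminal B (node 8); then R_eq = V_A / (1 A).
Nodal analysis, taking node 8 as the 0 V reference.
Current source I_test pushes 1 A into node 0 and draws it out of node 8.
KCL at each unknown node (sum of currents leaving = 0; resistances in Ω):
  Node 0: (V_0 - V_1)/27000 + (V_0 - V_3)/18000 - 1 = 0
  Node 1: (V_1 - V_0)/27000 + (V_1 - V_2)/27000 + (V_1 - V_4)/2200 = 0
  Node 2: (V_2 - V_1)/27000 + (V_2 - V_5)/430 = 0
  Node 3: (V_3 - V_0)/18000 + (V_3 - V_4)/43 + (V_3 - V_6)/62000 = 0
  Node 4: (V_4 - V_1)/2200 + (V_4 - V_3)/43 + (V_4 - V_5)/91000 + (V_4 - V_7)/130 = 0
  Node 5: (V_5 - V_2)/430 + (V_5 - V_4)/91000 + (V_5 - 0)/1 = 0
  Node 6: (V_6 - V_3)/62000 + (V_6 - V_7)/27 = 0
  Node 7: (V_7 - V_4)/130 + (V_7 - V_6)/27 + (V_7 - 0)/39000 = 0
Collecting terms (coefficients in siemens):
  0.00009259·V_0 - 0.00003704·V_1 - 0.00005556·V_3 = 1
  0.0005286·V_1 - 0.00003704·V_0 - 0.00003704·V_2 - 0.0004545·V_4 = 0
  0.002363·V_2 - 0.00003704·V_1 - 0.002326·V_5 = 0
  0.02333·V_3 - 0.00005556·V_0 - 0.02326·V_4 - 0.00001613·V_6 = 0
  0.03141·V_4 - 0.0004545·V_1 - 0.02326·V_3 - 0.00001099·V_5 - 0.007692·V_7 = 0
  1.002·V_5 - 0.002326·V_2 - 0.00001099·V_4 = 0
  0.03705·V_6 - 0.00001613·V_3 - 0.03704·V_7 = 0
  0.04475·V_7 - 0.007692·V_4 - 0.03704·V_6 = 0
Solving these 8 simultaneous equations (Gaussian elimination) gives:
  V_0 = 24530 V, V_1 = 13600 V, V_2 = 213.8 V, V_3 = 13820 V
  V_4 = 13800 V, V_5 = 0.6474 V, V_6 = 13750 V, V_7 = 13750 V
R_eq = V_0 / 1 A = 24530 Ω = 24.53 kΩ

Final answer: 24.53 kΩ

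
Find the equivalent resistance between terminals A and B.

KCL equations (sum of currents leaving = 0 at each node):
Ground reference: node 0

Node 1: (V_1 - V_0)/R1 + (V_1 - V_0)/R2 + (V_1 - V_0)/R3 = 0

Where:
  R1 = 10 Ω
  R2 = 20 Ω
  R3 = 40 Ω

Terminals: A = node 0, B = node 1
Reduce the network between node 0 (A) and node 1 (B) by series/parallel combination:
  Rp1 = R1 ‖ R2 ‖ R3 (parallel, all between nodes 0 and 1) = 1/(1/10 + 1/20 + 1/40) = 5.714 Ω
R_eq = 5.714 Ω

Final answer: 5.714 Ω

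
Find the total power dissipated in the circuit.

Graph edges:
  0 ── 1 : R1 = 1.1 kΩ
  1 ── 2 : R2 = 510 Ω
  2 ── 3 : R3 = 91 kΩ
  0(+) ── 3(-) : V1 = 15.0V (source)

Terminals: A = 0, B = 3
Nodal analysis, taking node 3 as the 0 V reference.
Source V1 fixes V_0 = 15 V.
KCL at each unknown node (sum of currents leaving = 0; resistances in Ω):
  Node 1: (V_1 - 15)/1100 + (V_1 - V_2)/510 = 0
  Node 2: (V_2 - V_1)/510 + (V_2 - 0)/91000 = 0
Collecting terms (coefficients in siemens):
  0.00287·V_1 - 0.001961·V_2 = 0.01364
  0.001972·V_2 - 0.001961·V_1 = 0
Determinant D = (0.00287)(0.001972) - (-0.001961)(-0.001961) = 0.000001814
V_1 = [(0.01364)(0.001972) - (-0.001961)(0)]/D = 14.82 V
V_2 = [(0.00287)(0) - (0.01364)(-0.001961)]/D = 14.74 V
Power in each resistor, P = (ΔV)²/R:
  P_R1 = (15 - 14.82)²/1100 = 0.00002886 W
  P_R2 = (14.82 - 14.74)²/510 = 0.00001338 W
  P_R3 = (14.74 - 0)²/91000 = 0.002387 W
P_total = P_R1 + P_R2 + P_R3 = 0.00243 W

Final answer: 0.00243 W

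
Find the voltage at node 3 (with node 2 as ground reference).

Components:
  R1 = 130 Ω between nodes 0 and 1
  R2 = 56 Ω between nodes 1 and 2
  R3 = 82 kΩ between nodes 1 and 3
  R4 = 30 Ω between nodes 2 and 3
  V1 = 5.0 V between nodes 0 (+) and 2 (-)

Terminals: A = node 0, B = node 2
Nodal analysis, taking node 2 as the 0 V reference.
Source V1 fixes V_0 = 5 V.
KCL at each unknown node (sum of currents leaving = 0; resistances in Ω):
  Node 1: (V_1 - 5)/130 + (V_1 - 0)/56 + (V_1 - V_3)/82000 = 0
  Node 3: (V_3 - V_1)/82000 + (V_3 - 0)/30 = 0
Collecting terms (coefficients in siemens):
  0.02556·V_1 - 0.0000122·V_3 = 0.03846
  0.03335·V_3 - 0.0000122·V_1 = 0
Determinant D = (0.02556)(0.03335) - (-0.0000122)(-0.0000122) = 0.0008524
V_1 = [(0.03846)(0.03335) - (-0.0000122)(0)]/D = 1.505 V
V_3 = [(0.02556)(0) - (0.03846)(-0.0000122)]/D = 0.0005503 V
The requested potential is V_3 = 0.0005503 V.

Final answer: V_3 = 0.0005503 V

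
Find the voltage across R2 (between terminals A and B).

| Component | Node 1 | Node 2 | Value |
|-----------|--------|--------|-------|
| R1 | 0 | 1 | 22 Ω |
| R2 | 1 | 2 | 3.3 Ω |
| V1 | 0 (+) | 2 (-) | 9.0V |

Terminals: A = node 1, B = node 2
R1 and R2 are in series across V1 (node 0 → node 1 → node 2), and the output A–B is taken across R2, so this is a voltage divider.
Series current: I = V1/(R1 + R2) = 9/(22 + 3.3) = 9/25.3 = 0.3557 A
V_R2 = I × R2 = V1 × R2/(R1 + R2) = 9 × 3.3/25.3 = 1.174 V

Final answer: 1.174 V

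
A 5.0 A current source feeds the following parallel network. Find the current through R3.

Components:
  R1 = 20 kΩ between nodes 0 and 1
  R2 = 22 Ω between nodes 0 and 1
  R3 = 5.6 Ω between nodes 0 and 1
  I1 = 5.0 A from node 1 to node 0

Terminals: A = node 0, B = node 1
All resistors sit directly between nodes 0 and 1, so they are in parallel and share one voltage V; the full source current 5 A splits among them.
1/R_par = 1/20000 + 1/22 + 1/5.6 = 0.2241 S  =>  R_par = 4.463 Ω
V = I × R_par = 5 × 4.463 = 22.31 V
I_R3 = V/R3 = 22.31/5.6 = 3.985 A

Final answer: 3.985 A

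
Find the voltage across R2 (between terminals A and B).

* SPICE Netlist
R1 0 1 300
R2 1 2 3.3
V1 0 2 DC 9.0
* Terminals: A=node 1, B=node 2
R1 and R2 are in series across V1 (node 0 → node 1 → node 2), and the output A–B is taken across R2, so this is a voltage divider.
Series current: I = V1/(R1 + R2) = 9/(300 + 3.3) = 9/303.3 = 0.02967 A
V_R2 = I × R2 = V1 × R2/(R1 + R2) = 9 × 3.3/303.3 = 0.09792 V

Final answer: 0.09792 V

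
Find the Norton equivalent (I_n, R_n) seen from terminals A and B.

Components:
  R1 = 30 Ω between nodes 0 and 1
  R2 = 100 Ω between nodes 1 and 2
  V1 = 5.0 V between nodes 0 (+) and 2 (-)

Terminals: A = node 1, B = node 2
Find the Thévenin equivalent first; then I_n = V_th/R_th and R_n = R_th.
Step 1 — V_th is the open-circuit voltage V_A - V_B (nothing connected across the terminals).
Nodal analysis, taking node 2 as the 0 V reference.
Source V1 fixes V_0 = 5 V.
KCL at each unknown node (sum of currents leaving = 0; resistances in Ω):
  Node 1: (V_1 - 5)/30 + (V_1 - 0)/100 = 0
Collecting terms: 0.04333 × V_1 = 0.1667  =>  V_1 = 3.846 V
V_th = V_1 - V_2 = 3.846 - 0 = 3.846 V
Step 2 — R_th: zero the source — replace V1 by a short circuit (node 2 merges into node 0) — and find the resistance seen between A (node 1) and B (node 0).
Reduce the network between node 1 (A) and node 0 (B) by series/parallel combination:
  Rp1 = R1 ‖ R2 (parallel, both between nodes 0 and 1) = 1/(1/30 + 1/100) = 23.08 Ω
R_th = 23.08 Ω
I_n = V_th/R_th = 3.846/23.08 = 0.1667 A, and R_n = R_th = 23.08 Ω

Final answer: I_n = 0.1667 A, R_n = 23.08 Ω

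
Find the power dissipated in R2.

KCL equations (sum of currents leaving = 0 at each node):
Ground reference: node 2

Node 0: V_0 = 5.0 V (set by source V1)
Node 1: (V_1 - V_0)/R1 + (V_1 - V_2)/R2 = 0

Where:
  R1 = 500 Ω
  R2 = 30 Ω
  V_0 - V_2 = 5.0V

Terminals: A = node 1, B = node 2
Nodal analysis, taking node 2 as the 0 V reference.
Source V1 fixes V_0 = 5 V.
KCL at each unknown node (sum of currents leaving = 0; resistances in Ω):
  Node 1: (V_1 - 5)/500 + (V_1 - 0)/30 = 0
Collecting terms: 0.03533 × V_1 = 0.01  =>  V_1 = 0.283 V
I_R2 = (V_1 - V_2)/R2 = (0.283 - 0)/30 = 0.009434 A
P_R2 = I_R2² × R2 = (0.009434)² × 30 = 0.00267 W

Final answer: 0.00267 W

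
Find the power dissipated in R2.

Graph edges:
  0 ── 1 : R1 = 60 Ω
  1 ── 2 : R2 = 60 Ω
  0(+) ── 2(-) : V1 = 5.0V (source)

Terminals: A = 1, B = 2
Nodal analysis, taking node 2 as the 0 V reference.
Source V1 fixes V_0 = 5 V.
KCL at each unknown node (sum of currents leaving = 0; resistances in Ω):
  Node 1: (V_1 - 5)/60 + (V_1 - 0)/60 = 0
Collecting terms: 0.03333 × V_1 = 0.08333  =>  V_1 = 2.5 V
I_R2 = (V_1 - V_2)/R2 = (2.5 - 0)/60 = 0.04167 A
P_R2 = I_R2² × R2 = (0.04167)² × 60 = 0.1042 W

Final answer: 0.1042 W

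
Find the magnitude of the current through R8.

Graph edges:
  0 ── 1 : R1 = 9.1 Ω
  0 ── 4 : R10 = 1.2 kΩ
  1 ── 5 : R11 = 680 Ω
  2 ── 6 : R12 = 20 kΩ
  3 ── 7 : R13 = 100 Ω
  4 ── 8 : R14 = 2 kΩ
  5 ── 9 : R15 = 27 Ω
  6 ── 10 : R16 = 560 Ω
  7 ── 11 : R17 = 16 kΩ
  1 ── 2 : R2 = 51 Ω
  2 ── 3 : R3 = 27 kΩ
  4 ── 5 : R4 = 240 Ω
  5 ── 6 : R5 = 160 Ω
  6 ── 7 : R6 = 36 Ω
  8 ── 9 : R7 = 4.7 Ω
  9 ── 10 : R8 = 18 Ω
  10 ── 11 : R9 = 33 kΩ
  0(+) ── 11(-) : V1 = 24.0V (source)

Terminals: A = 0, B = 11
Nodal analysis, taking node 11 as the 0 V reference.
Source V1 fixes V_0 = 24 V.
KCL at each unknown node (sum of currents leaving = 0; resistances in Ω):
  Node 1: (V_1 - 24)/9.1 + (V_1 - V_2)/51 + (V_1 - V_5)/680 = 0
  Node 2: (V_2 - V_1)/51 + (V_2 - V_3)/27000 + (V_2 - V_6)/20000 = 0
  Node 3: (V_3 - V_2)/27000 + (V_3 - V_7)/100 = 0
  Node 4: (V_4 - V_5)/240 + (V_4 - 24)/1200 + (V_4 - V_8)/2000 = 0
  Node 5: (V_5 - V_4)/240 + (V_5 - V_6)/160 + (V_5 - V_1)/680 + (V_5 - V_9)/27 = 0
  Node 6: (V_6 - V_5)/160 + (V_6 - V_7)/36 + (V_6 - V_2)/20000 + (V_6 - V_10)/560 = 0
  Node 7: (V_7 - V_6)/36 + (V_7 - V_3)/100 + (V_7 - 0)/16000 = 0
  Node 8: (V_8 - V_9)/4.7 + (V_8 - V_4)/2000 = 0
  Node 9: (V_9 - V_8)/4.7 + (V_9 - V_10)/18 + (V_9 - V_5)/27 = 0
  Node 10: (V_10 - V_9)/18 + (V_10 - 0)/33000 + (V_10 - V_6)/560 = 0
Collecting terms (coefficients in siemens):
  0.131·V_1 - 0.01961·V_2 - 0.001471·V_5 = 2.637
  0.01969·V_2 - 0.01961·V_1 - 0.00003704·V_3 - 0.00005·V_6 = 0
  0.01004·V_3 - 0.00003704·V_2 - 0.01·V_7 = 0
  0.0055·V_4 - 0.004167·V_5 - 0.0005·V_8 = 0.02
  0.04892·V_5 - 0.001471·V_1 - 0.004167·V_4 - 0.00625·V_6 - 0.03704·V_9 = 0
  0.03586·V_6 - 0.00005·V_2 - 0.00625·V_5 - 0.02778·V_7 - 0.001786·V_10 = 0
  0.03784·V_7 - 0.01·V_3 - 0.02778·V_6 = 0
  0.2133·V_8 - 0.0005·V_4 - 0.2128·V_9 = 0
  0.3054·V_9 - 0.03704·V_5 - 0.2128·V_8 - 0.05556·V_10 = 0
  0.05737·V_10 - 0.001786·V_6 - 0.05556·V_9 = 0
Solving these 10 simultaneous equations (Gaussian elimination) gives:
  V_1 = 23.99 V, V_2 = 23.98 V, V_3 = 22.84 V, V_4 = 23.2 V
  V_5 = 23.06 V, V_6 = 22.89 V, V_7 = 22.84 V, V_8 = 23.04 V
  V_9 = 23.04 V, V_10 = 23.02 V
I_R8 = (V_9 - V_10)/R8 = (23.04 - 23.02)/18 = 0.0009377 A
|I_R8| = 0.0009377 A

Final answer: |I_R8| = 0.0009377 A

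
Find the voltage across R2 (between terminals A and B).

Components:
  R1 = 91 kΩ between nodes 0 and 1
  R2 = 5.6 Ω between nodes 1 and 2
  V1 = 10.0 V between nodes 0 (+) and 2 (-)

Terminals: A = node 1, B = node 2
R1 and R2 are in series across V1 (node 0 → node 1 → node 2), and the output A–B is taken across R2, so this is a voltage divider.
Series current: I = V1/(R1 + R2) = 10/(91000 + 5.6) = 10/91010 = 0.0001099 A
V_R2 = I × R2 = V1 × R2/(R1 + R2) = 10 × 5.6/91010 = 0.0006153 V

Final answer: 0.0006153 V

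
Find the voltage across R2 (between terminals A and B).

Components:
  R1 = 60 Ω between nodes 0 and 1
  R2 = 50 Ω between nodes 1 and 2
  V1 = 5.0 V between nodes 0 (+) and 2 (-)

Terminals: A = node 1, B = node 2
R1 and R2 are in series across V1 (node 0 → node 1 → node 2), and the output A–B is taken across R2, so this is a voltage divider.
Series current: I = V1/(R1 + R2) = 5/(60 + 50) = 5/110 = 0.04545 A
V_R2 = I × R2 = V1 × R2/(R1 + R2) = 5 × 50/110 = 2.273 V

Final answer: 2.273 V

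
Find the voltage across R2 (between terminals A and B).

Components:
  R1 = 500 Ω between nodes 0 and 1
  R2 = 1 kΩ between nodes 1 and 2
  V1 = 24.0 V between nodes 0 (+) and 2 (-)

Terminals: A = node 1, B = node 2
R1 and R2 are in series across V1 (node 0 → node 1 → node 2), and the output A–B is taken across R2, so this is a voltage divider.
Series current: I = V1/(R1 + R2) = 24/(500 + 1000) = 24/1500 = 0.016 A
V_R2 = I × R2 = V1 × R2/(R1 + R2) = 24 × 1000/1500 = 16 V

Final answer: 16 V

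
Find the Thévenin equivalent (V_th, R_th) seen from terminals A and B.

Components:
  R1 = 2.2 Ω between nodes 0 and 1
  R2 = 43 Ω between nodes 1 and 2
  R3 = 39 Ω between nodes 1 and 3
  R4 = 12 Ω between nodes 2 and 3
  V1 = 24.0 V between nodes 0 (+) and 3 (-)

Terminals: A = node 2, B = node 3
Step 1 — V_th is the open-circuit voltage V_A - V_B (nothing connected across the terminals).
Nodal analysis, taking node 3 as the 0 V reference.
Source V1 fixes V_0 = 24 V.
KCL at each unknown node (sum of currents leaving = 0; resistances in Ω):
  Node 1: (V_1 - 24)/2.2 + (V_1 - V_2)/43 + (V_1 - 0)/39 = 0
  Node 2: (V_2 - V_1)/43 + (V_2 - 0)/12 = 0
Collecting terms (coefficients in siemens):
  0.5034·V_1 - 0.02326·V_2 = 10.91
  0.1066·V_2 - 0.02326·V_1 = 0
Determinant D = (0.5034)(0.1066) - (-0.02326)(-0.02326) = 0.05312
V_1 = [(10.91)(0.1066) - (-0.02326)(0)]/D = 21.89 V
V_2 = [(0.5034)(0) - (10.91)(-0.02326)]/D = 4.776 V
V_th = V_2 - V_3 = 4.776 - 0 = 4.776 V
Step 2 — R_th: zero the source — replace V1 by a short circuit (node 3 merges into node 0) — and find the resistance seen between A (node 2) and B (node 0).
Reduce the network between node 2 (A) and node 0 (B) by series/parallel combination:
  Rp1 = R1 ‖ R3 (parallel, both between nodes 0 and 1) = 1/(1/2.2 + 1/39) = 2.083 Ω
  Rs1 = R2 + Rp1 (series, joined only at node 1) = 43 + 2.083 = 45.08 Ω
  Rp2 = R4 ‖ Rs1 (parallel, both between nodes 0 and 2) = 1/(1/12 + 1/45.08) = 9.477 Ω
R_th = 9.477 Ω

Final answer: V_th = 4.776 V, R_th = 9.477 Ω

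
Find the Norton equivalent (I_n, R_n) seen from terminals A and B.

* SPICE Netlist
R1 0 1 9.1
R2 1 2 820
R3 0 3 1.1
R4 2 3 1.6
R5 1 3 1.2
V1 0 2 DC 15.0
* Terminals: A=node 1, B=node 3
Find the Thévenin equivalent first; then I_n = V_th/R_th and R_n = R_th.
Step 1 — V_th is the open-circuit voltage V_A - V_B (nothing connected across the terminals).
Nodal analysis, taking node 2 as the 0 V reference.
Source V1 fixes V_0 = 15 V.
KCL at each unknown node (sum of currents leaving = 0; resistances in Ω):
  Node 1: (V_1 - 15)/9.1 + (V_1 - 0)/820 + (V_1 - V_3)/1.2 = 0
  Node 3: (V_3 - 15)/1.1 + (V_3 - 0)/1.6 + (V_3 - V_1)/1.2 = 0
Collecting terms (coefficients in siemens):
  0.9444·V_1 - 0.8333·V_3 = 1.648
  2.367·V_3 - 0.8333·V_1 = 13.64
Determinant D = (0.9444)(2.367) - (-0.8333)(-0.8333) = 1.541
V_1 = [(1.648)(2.367) - (-0.8333)(13.64)]/D = 9.904 V
V_3 = [(0.9444)(13.64) - (1.648)(-0.8333)]/D = 9.246 V
V_th = V_1 - V_3 = 9.904 - 9.246 = 0.6576 V
Step 2 — R_th: zero the source — replace V1 by a short circuit (node 2 merges into node 0) — and find the resistance seen between A (node 1) and B (node 3).
Reduce the network between node 1 (A) and node 3 (B) by series/parallel combination:
  Rp1 = R1 ‖ R2 (parallel, both between nodes 0 and 1) = 1/(1/9.1 + 1/820) = 9 Ω
  Rp2 = R3 ‖ R4 (parallel, both between nodes 0 and 3) = 1/(1/1.1 + 1/1.6) = 0.6519 Ω
  Rs1 = Rp1 + Rp2 (series, joined only at node 0) = 9 + 0.6519 = 9.652 Ω
  Rp3 = R5 ‖ Rs1 (parallel, both between nodes 1 and 3) = 1/(1/1.2 + 1/9.652) = 1.067 Ω
R_th = 1.067 Ω
I_n = V_th/R_th = 0.6576/1.067 = 0.6161 A, and R_n = R_th = 1.067 Ω

Final answer: I_n = 0.6161 A, R_n = 1.067 Ω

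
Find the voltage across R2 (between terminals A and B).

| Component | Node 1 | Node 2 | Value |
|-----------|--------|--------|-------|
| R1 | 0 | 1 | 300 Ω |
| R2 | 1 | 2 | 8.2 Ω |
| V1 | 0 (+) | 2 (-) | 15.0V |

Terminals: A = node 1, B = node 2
R1 and R2 are in series across V1 (node 0 → node 1 → node 2), and the output A–B is taken across R2, so this is a voltage divider.
Series current: I = V1/(R1 + R2) = 15/(300 + 8.2) = 15/308.2 = 0.04867 A
V_R2 = I × R2 = V1 × R2/(R1 + R2) = 15 × 8.2/308.2 = 0.3991 V

Final answer: 0.3991 V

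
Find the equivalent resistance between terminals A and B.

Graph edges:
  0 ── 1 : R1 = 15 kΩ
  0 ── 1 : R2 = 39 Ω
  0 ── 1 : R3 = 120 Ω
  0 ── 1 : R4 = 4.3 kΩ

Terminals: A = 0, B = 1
Reduce the network between node 0 (A) and node 1 (B) by series/parallel combination:
  Rp1 = R1 ‖ R2 ‖ R3 ‖ R4 (parallel, all between nodes 0 and 1) = 1/(1/15000 + 1/39 + 1/120 + 1/4300) = 29.18 Ω
R_eq = 29.18 Ω

Final answer: 29.18 Ω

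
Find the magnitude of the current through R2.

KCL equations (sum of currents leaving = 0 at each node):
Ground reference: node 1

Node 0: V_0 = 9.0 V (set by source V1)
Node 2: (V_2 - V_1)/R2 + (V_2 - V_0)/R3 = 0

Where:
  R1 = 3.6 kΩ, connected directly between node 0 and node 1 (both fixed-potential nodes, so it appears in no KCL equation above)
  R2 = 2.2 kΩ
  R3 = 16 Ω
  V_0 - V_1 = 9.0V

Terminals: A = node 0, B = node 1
Nodal analysis, taking node 1 as the 0 V reference.
Source V1 fixes V_0 = 9 V.
KCL at each unknown node (sum of currents leaving = 0; resistances in Ω):
  Node 2: (V_2 - 0)/2200 + (V_2 - 9)/16 = 0
Collecting terms: 0.06295 × V_2 = 0.5625  =>  V_2 = 8.935 V
I_R2 = (V_1 - V_2)/R2 = (0 - 8.935)/2200 = -0.004061 A
|I_R2| = 0.004061 A

Final answer: |I_R2| = 0.004061 A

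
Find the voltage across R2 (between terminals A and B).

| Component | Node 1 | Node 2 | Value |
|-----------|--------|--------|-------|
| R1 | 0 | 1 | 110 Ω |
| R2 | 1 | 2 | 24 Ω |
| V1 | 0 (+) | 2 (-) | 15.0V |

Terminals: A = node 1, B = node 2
R1 and R2 are in series across V1 (node 0 → node 1 → node 2), and the output A–B is taken across R2, so this is a voltage divider.
Series current: I = V1/(R1 + R2) = 15/(110 + 24) = 15/134 = 0.1119 A
V_R2 = I × R2 = V1 × R2/(R1 + R2) = 15 × 24/134 = 2.687 V

Final answer: 2.687 V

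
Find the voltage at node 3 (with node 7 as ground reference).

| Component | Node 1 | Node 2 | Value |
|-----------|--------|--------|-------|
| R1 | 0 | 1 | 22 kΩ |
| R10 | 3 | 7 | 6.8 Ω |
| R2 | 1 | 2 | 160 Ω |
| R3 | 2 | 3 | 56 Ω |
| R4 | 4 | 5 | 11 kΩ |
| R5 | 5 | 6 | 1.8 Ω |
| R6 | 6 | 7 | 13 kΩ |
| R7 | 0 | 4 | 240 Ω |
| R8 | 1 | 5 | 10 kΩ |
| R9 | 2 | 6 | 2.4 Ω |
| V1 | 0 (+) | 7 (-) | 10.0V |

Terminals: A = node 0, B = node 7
Nodal analysis, taking node 7 as the 0 V reference.
Source V1 fixes V_0 = 10 V.
KCL at each unknown node (sum of currents leaving = 0; resistances in Ω):
  Node 1: (V_1 - 10)/22000 + (V_1 - V_2)/160 + (V_1 - V_5)/10000 = 0
  Node 2: (V_2 - V_1)/160 + (V_2 - V_3)/56 + (V_2 - V_6)/2.4 = 0
  Node 3: (V_3 - V_2)/56 + (V_3 - 0)/6.8 = 0
  Node 4: (V_4 - V_5)/11000 + (V_4 - 10)/240 = 0
  Node 5: (V_5 - V_4)/11000 + (V_5 - V_6)/1.8 + (V_5 - V_1)/10000 = 0
  Node 6: (V_6 - V_5)/1.8 + (V_6 - 0)/13000 + (V_6 - V_2)/2.4 = 0
Collecting terms (coefficients in siemens):
  0.006395·V_1 - 0.00625·V_2 - 0.0001·V_5 = 0.0004545
  0.4408·V_2 - 0.00625·V_1 - 0.01786·V_3 - 0.4167·V_6 = 0
  0.1649·V_3 - 0.01786·V_2 = 0
  0.004258·V_4 - 0.00009091·V_5 = 0.04167
  0.5557·V_5 - 0.0001·V_1 - 0.00009091·V_4 - 0.5556·V_6 = 0
  0.9723·V_6 - 0.4167·V_2 - 0.5556·V_5 = 0
Solving these 6 simultaneous equations (Gaussian elimination) gives:
  V_1 = 0.1536 V, V_2 = 0.08308 V, V_3 = 0.008996 V, V_4 = 9.788 V
  V_5 = 0.0868 V, V_6 = 0.0852 V
The requested potential is V_3 = 0.008996 V.

Final answer: V_3 = 0.008996 V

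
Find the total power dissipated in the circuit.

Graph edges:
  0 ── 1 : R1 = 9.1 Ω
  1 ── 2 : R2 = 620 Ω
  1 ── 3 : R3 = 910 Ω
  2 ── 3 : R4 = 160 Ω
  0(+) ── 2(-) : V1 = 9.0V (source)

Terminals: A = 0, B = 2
Nodal analysis, taking node 2 as the 0 V reference.
Source V1 fixes V_0 = 9 V.
KCL at each unknown node (sum of currents leaving = 0; resistances in Ω):
  Node 1: (V_1 - 9)/9.1 + (V_1 - 0)/620 + (V_1 - V_3)/910 = 0
  Node 3: (V_3 - V_1)/910 + (V_3 - 0)/160 = 0
Collecting terms (coefficients in siemens):
  0.1126·V_1 - 0.001099·V_3 = 0.989
  0.007349·V_3 - 0.001099·V_1 = 0
Determinant D = (0.1126)(0.007349) - (-0.001099)(-0.001099) = 0.0008263
V_1 = [(0.989)(0.007349) - (-0.001099)(0)]/D = 8.796 V
V_3 = [(0.1126)(0) - (0.989)(-0.001099)]/D = 1.315 V
Power in each resistor, P = (ΔV)²/R:
  P_R1 = (9 - 8.796)²/9.1 = 0.004569 W
  P_R2 = (8.796 - 0)²/620 = 0.1248 W
  P_R3 = (8.796 - 1.315)²/910 = 0.0615 W
  P_R4 = (0 - 1.315)²/160 = 0.01081 W
P_total = P_R1 + P_R2 + P_R3 + P_R4 = 0.2017 W

Final answer: 0.2017 W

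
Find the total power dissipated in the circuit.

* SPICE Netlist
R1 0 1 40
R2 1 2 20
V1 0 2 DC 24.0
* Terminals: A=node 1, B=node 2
Nodal analysis, taking node 2 as the 0 V reference.
Source V1 fixes V_0 = 24 V.
KCL at each unknown node (sum of currents leaving = 0; resistances in Ω):
  Node 1: (V_1 - 24)/40 + (V_1 - 0)/20 = 0
Collecting terms: 0.075 × V_1 = 0.6  =>  V_1 = 8 V
Power in each resistor, P = (ΔV)²/R:
  P_R1 = (24 - 8)²/40 = 6.4 W
  P_R2 = (8 - 0)²/20 = 3.2 W
P_total = P_R1 + P_R2 = 9.6 W

Final answer: 9.6 W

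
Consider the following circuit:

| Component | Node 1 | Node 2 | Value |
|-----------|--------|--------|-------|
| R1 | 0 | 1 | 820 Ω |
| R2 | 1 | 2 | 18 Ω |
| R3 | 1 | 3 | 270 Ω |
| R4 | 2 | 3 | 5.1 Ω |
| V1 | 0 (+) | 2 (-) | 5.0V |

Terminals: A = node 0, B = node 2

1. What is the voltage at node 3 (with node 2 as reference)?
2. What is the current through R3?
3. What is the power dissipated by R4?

Nodal analysis, taking node 2 as the 0 V reference.
Source V1 fixes V_0 = 5 V.
KCL at each unknown node (sum of currents leaving = 0; resistances in Ω):
  Node 1: (V_1 - 5)/820 + (V_1 - 0)/18 + (V_1 - V_3)/270 = 0
  Node 3: (V_3 - V_1)/270 + (V_3 - 0)/5.1 = 0
Collecting terms (coefficients in siemens):
  0.06048·V_1 - 0.003704·V_3 = 0.006098
  0.1998·V_3 - 0.003704·V_1 = 0
Determinant D = (0.06048)(0.1998) - (-0.003704)(-0.003704) = 0.01207
V_1 = [(0.006098)(0.1998) - (-0.003704)(0)]/D = 0.1009 V
V_3 = [(0.06048)(0) - (0.006098)(-0.003704)]/D = 0.001871 V
Part 1:
  Read off the nodal solution: V_3 = 0.001871 V
Part 2:
  I_R3 = (V_1 - V_3)/R3 = (0.1009 - 0.001871)/270 = 0.0003669 A
  Magnitude: I_R3 = 0.0003669 A
Part 3:
  I_R4 = (V_2 - V_3)/R4 = (0 - 0.001871)/5.1 = -0.0003669 A
  P_R4 = I_R4² × R4 = (-0.0003669)² × 5.1 = 0.0000006866 W

Final answers:
1. V_3 = 0.001871 V
2. I_R3 = 0.0003669 A
3. P_R4 = 6.866e-07 W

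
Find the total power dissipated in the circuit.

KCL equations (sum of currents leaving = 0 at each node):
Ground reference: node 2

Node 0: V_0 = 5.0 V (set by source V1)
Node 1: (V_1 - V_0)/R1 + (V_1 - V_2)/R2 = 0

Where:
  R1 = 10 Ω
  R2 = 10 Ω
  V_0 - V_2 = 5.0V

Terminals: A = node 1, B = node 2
Nodal analysis, taking node 2 as the 0 V reference.
Source V1 fixes V_0 = 5 V.
KCL at each unknown node (sum of currents leaving = 0; resistances in Ω):
  Node 1: (V_1 - 5)/10 + (V_1 - 0)/10 = 0
Collecting terms: 0.2 × V_1 = 0.5  =>  V_1 = 2.5 V
Power in each resistor, P = (ΔV)²/R:
  P_R1 = (5 - 2.5)²/10 = 0.625 W
  P_R2 = (2.5 - 0)²/10 = 0.625 W
P_total = P_R1 + P_R2 = 1.25 W

Final answer: 1.25 W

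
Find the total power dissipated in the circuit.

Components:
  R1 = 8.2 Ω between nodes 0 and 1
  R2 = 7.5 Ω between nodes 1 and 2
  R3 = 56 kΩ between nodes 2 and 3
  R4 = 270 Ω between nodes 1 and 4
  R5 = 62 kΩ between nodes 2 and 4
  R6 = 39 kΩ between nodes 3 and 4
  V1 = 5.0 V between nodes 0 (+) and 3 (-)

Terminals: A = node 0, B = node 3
Nodal analysis, taking node 3 as the 0 V reference.
Source V1 fixes V_0 = 5 V.
KCL at each unknown node (sum of currents leaving = 0; resistances in Ω):
  Node 1: (V_1 - 5)/8.2 + (V_1 - V_2)/7.5 + (V_1 - V_4)/270 = 0
  Node 2: (V_2 - V_1)/7.5 + (V_2 - 0)/56000 + (V_2 - V_4)/62000 = 0
  Node 4: (V_4 - V_1)/270 + (V_4 - V_2)/62000 + (V_4 - 0)/39000 = 0
Collecting terms (coefficients in siemens):
  0.259·V_1 - 0.1333·V_2 - 0.003704·V_4 = 0.6098
  0.1334·V_2 - 0.1333·V_1 - 0.00001613·V_4 = 0
  0.003745·V_4 - 0.003704·V_1 - 0.00001613·V_2 = 0
Solving these 3 simultaneous equations (Gaussian elimination) gives:
  V_1 = 4.998 V, V_2 = 4.998 V, V_4 = 4.964 V
Power in each resistor, P = (ΔV)²/R:
  P_R1 = (5 - 4.998)²/8.2 = 0.0000003844 W
  P_R2 = (4.998 - 4.998)²/7.5 = 0.00000006046 W
  P_R3 = (4.998 - 0)²/56000 = 0.000446 W
  P_R4 = (4.998 - 4.964)²/270 = 0.000004337 W
  P_R5 = (4.998 - 4.964)²/62000 = 0.00000001815 W
  P_R6 = (0 - 4.964)²/39000 = 0.0006318 W
P_total = P_R1 + P_R2 + P_R3 + P_R4 + P_R5 + P_R6 = 0.001083 W

Final answer: 0.001083 W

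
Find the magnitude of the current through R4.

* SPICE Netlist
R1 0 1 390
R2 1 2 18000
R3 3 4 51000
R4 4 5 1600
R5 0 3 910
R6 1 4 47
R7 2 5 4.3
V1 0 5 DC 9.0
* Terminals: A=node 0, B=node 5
Nodal analysis, taking node 5 as the 0 V reference.
Source V1 fixes V_0 = 9 V.
KCL at each unknown node (sum of currents leaving = 0; resistances in Ω):
  Node 1: (V_1 - 9)/390 + (V_1 - V_2)/18000 + (V_1 - V_4)/47 = 0
  Node 2: (V_2 - V_1)/18000 + (V_2 - 0)/4.3 = 0
  Node 3: (V_3 - V_4)/51000 + (V_3 - 9)/910 = 0
  Node 4: (V_4 - V_3)/51000 + (V_4 - 0)/1600 + (V_4 - V_1)/47 = 0
Collecting terms (coefficients in siemens):
  0.0239·V_1 - 0.00005556·V_2 - 0.02128·V_4 = 0.02308
  0.2326·V_2 - 0.00005556·V_1 = 0
  0.001119·V_3 - 0.00001961·V_4 = 0.00989
  0.02192·V_4 - 0.02128·V_1 - 0.00001961·V_3 = 0
Solving these 4 simultaneous equations (Gaussian elimination) gives:
  V_1 = 7.163 V, V_2 = 0.001711 V, V_3 = 8.964 V, V_4 = 6.961 V
I_R4 = (V_4 - V_5)/R4 = (6.961 - 0)/1600 = 0.004351 A
|I_R4| = 0.004351 A

Final answer: |I_R4| = 0.004351 A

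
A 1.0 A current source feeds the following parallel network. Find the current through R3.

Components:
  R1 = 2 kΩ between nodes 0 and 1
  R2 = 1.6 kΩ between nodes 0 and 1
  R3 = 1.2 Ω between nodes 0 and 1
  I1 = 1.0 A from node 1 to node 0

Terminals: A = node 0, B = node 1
All resistors sit directly between nodes 0 and 1, so they are in parallel and share one voltage V; the full source current 1 A splits among them.
1/R_par = 1/2000 + 1/1600 + 1/1.2 = 0.8345 S  =>  R_par = 1.198 Ω
V = I × R_par = 1 × 1.198 = 1.198 V
I_R3 = V/R3 = 1.198/1.2 = 0.9987 A

Final answer: 0.9987 A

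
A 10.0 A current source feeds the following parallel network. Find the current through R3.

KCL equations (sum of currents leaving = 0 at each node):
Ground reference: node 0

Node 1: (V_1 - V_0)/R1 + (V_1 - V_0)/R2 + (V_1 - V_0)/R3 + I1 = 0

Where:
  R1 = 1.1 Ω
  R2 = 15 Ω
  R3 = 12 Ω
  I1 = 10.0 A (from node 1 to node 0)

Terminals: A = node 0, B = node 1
All resistors sit directly between nodes 0 and 1, so they are in parallel and share one voltage V; the full source current 10 A splits among them.
1/R_par = 1/1.1 + 1/15 + 1/12 = 1.059 S  =>  R_par = 0.9442 Ω
V = I × R_par = 10 × 0.9442 = 9.442 V
I_R3 = V/R3 = 9.442/12 = 0.7868 A

Final answer: 0.7868 A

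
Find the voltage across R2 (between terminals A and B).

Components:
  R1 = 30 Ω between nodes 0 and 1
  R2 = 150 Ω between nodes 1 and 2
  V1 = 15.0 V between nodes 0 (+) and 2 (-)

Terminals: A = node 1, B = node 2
R1 and R2 are in series across V1 (node 0 → node 1 → node 2), and the output A–B is taken across R2, so this is a voltage divider.
Series current: I = V1/(R1 + R2) = 15/(30 + 150) = 15/180 = 0.08333 A
V_R2 = I × R2 = V1 × R2/(R1 + R2) = 15 × 150/180 = 12.5 V

Final answer: 12.5 V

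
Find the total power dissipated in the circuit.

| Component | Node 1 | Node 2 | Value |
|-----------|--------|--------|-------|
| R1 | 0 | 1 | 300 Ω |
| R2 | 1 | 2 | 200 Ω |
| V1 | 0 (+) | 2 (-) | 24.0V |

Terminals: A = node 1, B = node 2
Nodal analysis, taking node 2 as the 0 V reference.
Source V1 fixes V_0 = 24 V.
KCL at each unknown node (sum of currents leaving = 0; resistances in Ω):
  Node 1: (V_1 - 24)/300 + (V_1 - 0)/200 = 0
Collecting terms: 0.008333 × V_1 = 0.08  =>  V_1 = 9.6 V
Power in each resistor, P = (ΔV)²/R:
  P_R1 = (24 - 9.6)²/300 = 0.6912 W
  P_R2 = (9.6 - 0)²/200 = 0.4608 W
P_total = P_R1 + P_R2 = 1.152 W

Final answer: 1.152 W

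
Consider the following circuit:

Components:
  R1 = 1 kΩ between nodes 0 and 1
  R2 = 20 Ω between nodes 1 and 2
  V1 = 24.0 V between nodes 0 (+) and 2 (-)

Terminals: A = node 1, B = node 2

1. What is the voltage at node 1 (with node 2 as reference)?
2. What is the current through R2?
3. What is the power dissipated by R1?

Nodal analysis, taking node 2 as the 0 V reference.
Source V1 fixes V_0 = 24 V.
KCL at each unknown node (sum of currents leaving = 0; resistances in Ω):
  Node 1: (V_1 - 24)/1000 + (V_1 - 0)/20 = 0
Collecting terms: 0.051 × V_1 = 0.024  =>  V_1 = 0.4706 V
Part 1:
  Read off the nodal solution: V_1 = 0.4706 V
Part 2:
  I_R2 = (V_1 - V_2)/R2 = (0.4706 - 0)/20 = 0.02353 A
  Magnitude: I_R2 = 0.02353 A
Part 3:
  I_R1 = (V_0 - V_1)/R1 = (24 - 0.4706)/1000 = 0.02353 A
  P_R1 = I_R1² × R1 = (0.02353)² × 1000 = 0.5536 W

Final answers:
1. V_1 = 0.4706 V
2. I_R2 = 0.02353 A
3. P_R1 = 0.5536 W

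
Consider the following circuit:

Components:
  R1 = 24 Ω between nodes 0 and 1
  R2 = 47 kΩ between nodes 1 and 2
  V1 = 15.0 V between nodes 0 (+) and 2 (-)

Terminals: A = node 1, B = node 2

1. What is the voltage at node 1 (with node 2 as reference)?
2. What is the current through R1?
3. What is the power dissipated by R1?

Nodal analysis, taking node 2 as the 0 V reference.
Source V1 fixes V_0 = 15 V.
KCL at each unknown node (sum of currents leaving = 0; resistances in Ω):
  Node 1: (V_1 - 15)/24 + (V_1 - 0)/47000 = 0
Collecting terms: 0.04169 × V_1 = 0.625  =>  V_1 = 14.99 V
Part 1:
  Read off the nodal solution: V_1 = 14.99 V
Part 2:
  I_R1 = (V_0 - V_1)/R1 = (15 - 14.99)/24 = 0.000319 A
  Magnitude: I_R1 = 0.000319 A
Part 3:
  I_R1 = (V_0 - V_1)/R1 = (15 - 14.99)/24 = 0.000319 A
  P_R1 = I_R1² × R1 = (0.000319)² × 24 = 0.000002442 W

Final answers:
1. V_1 = 14.99 V
2. I_R1 = 0.000319 A
3. P_R1 = 2.442e-06 W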